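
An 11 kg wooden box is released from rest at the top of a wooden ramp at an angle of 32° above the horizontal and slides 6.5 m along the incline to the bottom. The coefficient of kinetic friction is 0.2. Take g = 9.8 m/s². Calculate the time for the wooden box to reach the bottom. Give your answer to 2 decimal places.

The weight component along the incline is mg sin 32° = 57.125 N and the normal force is N = mg cos 32° = 91.420 N.
Friction up the slope is f = μN = 0.2 × 91.420 = 18.284 N, so the net downslope force is 57.125 − 18.284 = 38.841 N and a = 38.841 / 11 = 3.5310 m/s².
Starting from rest, L = ½at², so t = √(2L/a) = √(2 × 6.5 / 3.5310) = 1.9188 s.

1.92 s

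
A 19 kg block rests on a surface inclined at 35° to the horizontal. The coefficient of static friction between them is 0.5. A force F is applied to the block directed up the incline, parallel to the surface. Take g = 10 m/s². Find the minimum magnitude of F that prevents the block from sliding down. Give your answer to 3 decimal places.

31.160 N

The normal force is N = mg cos 35° = 155.639 N. With F at its minimum the block is on the verge of sliding down, so static friction is at its maximum μ_s N = 0.5 × 155.639 = 77.820 N and acts up the slope.
Equilibrium along the incline: F + μ_s N = mg sin 35°, so F = 108.980 − 77.820 = 31.160 N.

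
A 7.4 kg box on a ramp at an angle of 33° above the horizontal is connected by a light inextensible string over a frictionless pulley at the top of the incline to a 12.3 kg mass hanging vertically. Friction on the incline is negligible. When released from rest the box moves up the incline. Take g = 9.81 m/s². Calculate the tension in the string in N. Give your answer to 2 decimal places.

For the box on the incline: the weight component along the slope is m₁g sin 33° = 7.4 × 9.81 × 0.5446 = 39.535 N and the normal force is N = m₁g cos 33° = 60.882 N.
Newton's second law for the box (up-slope positive): T − 39.535 = 7.4 a. For the hanging mass (downward positive): 12.3 × 9.81 − T = 12.3 a.
Adding the two equations eliminates T: 81.128 = 19.7 a, so a = 4.1182 m/s².
Then from the hanging mass's equation, T = 12.3 × (9.81 − 4.1182) = 70.009 N.

70.01 N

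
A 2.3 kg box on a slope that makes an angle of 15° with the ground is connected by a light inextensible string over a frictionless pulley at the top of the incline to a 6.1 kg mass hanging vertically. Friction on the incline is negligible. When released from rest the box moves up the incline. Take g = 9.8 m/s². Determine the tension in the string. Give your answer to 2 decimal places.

20.60 N

For the box on the incline: the weight component along the slope is m₁g sin 15° = 2.3 × 9.8 × 0.2588 = 5.833 N and the normal force is N = m₁g cos 15° = 21.772 N.
Newton's second law for the box (up-slope positive): T − 5.833 = 2.3 a. For the hanging mass (downward positive): 6.1 × 9.8 − T = 6.1 a.
Adding the two equations eliminates T: 53.947 = 8.4 a, so a = 6.4223 m/s².
Then from the hanging mass's equation, T = 6.1 × (9.8 − 6.4223) = 20.604 N.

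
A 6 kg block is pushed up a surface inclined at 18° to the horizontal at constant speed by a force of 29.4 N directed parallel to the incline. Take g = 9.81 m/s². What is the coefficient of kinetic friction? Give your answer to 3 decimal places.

0.200

At constant speed ΣF = 0 along the incline. The applied 29.4 N acts up the slope; the weight component mg sin 18° = 18.189 N and kinetic friction μN both act down the slope.
So 29.4 = 18.189 + μ × 55.979, giving μ = (29.4 − 18.189) / 55.979 = 0.2003.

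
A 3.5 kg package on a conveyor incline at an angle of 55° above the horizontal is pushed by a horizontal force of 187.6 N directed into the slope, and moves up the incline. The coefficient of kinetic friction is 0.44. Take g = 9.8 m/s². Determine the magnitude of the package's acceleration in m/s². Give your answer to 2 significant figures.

0.92 m/s²

The horizontal push has components F cos 55° = 187.6 × 0.5736 = 107.607 N up the incline and F sin 55° = 187.6 × 0.8192 = 153.682 N pressing into the surface.
The normal force is therefore N = mg cos 55° + F sin 55° = 19.674 + 153.682 = 173.356 N, and kinetic friction down the slope is μN = 0.44 × 173.356 = 76.277 N.
Along the incline: F cos 55° − mg sin 55° − μN = ma, so 107.607 − 28.099 − 76.277 = 3.5 a, giving a = 0.9231 m/s².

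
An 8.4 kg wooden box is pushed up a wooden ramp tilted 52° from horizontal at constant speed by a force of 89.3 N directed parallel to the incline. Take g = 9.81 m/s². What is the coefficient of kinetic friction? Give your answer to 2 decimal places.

At constant speed ΣF = 0 along the incline. The applied 89.3 N acts up the slope; the weight component mg sin 52° = 64.935 N and kinetic friction μN both act down the slope.
So 89.3 = 64.935 + μ × 50.733, giving μ = (89.3 − 64.935) / 50.733 = 0.4803.

0.48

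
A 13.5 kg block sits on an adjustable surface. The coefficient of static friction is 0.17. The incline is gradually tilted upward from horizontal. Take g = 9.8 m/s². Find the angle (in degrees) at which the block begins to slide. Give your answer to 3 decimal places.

9.648°

At the threshold of sliding, static friction is at its maximum μ_s N and exactly balances the weight component along the incline: mg sin θ = μ_s mg cos θ.
Hence tan θ = μ_s = 0.17, so θ = arctan(0.17) = 9.6480°.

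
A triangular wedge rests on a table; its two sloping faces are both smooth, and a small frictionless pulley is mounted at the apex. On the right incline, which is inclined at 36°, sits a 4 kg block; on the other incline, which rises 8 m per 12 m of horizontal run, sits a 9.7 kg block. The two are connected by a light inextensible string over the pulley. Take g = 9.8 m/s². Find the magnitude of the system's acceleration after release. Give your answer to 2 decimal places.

2.17 m/s²

Resolve each weight along its own incline: the 4 kg mass has component 4 × 9.8 × sin 36° = 23.041 N down its slope, and the 9.7 kg mass has 9.7 × 9.8 × sin 33.69° = 52.730 N down its slope.
The 9.7 kg side's 52.730 N exceeds the other side's 23.041 N, so that mass slides down and the 4 kg mass slides up. Taking that direction as positive, Newton's second law for the whole system gives 52.730 − 23.041 = (4 + 9.7) a, so a = 29.689 / 13.7 = 2.1671 m/s².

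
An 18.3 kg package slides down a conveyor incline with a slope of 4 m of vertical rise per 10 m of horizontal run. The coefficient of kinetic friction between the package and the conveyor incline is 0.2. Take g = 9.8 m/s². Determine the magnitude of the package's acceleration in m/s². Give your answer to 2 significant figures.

Resolving the weight along the incline: the component pulling the package down the slope is mg sin 21.80° = 18.3 × 9.8 × 0.3714 = 66.607 N, and the normal force is N = mg cos 21.80° = 18.3 × 9.8 × 0.9285 = 166.517 N.
Kinetic friction acts up the slope with magnitude f = μN = 0.2 × 166.517 = 33.303 N.
Net force along the incline is 66.607 − 33.303 = 33.304 N, so a = 33.304 / 18.3 = 1.8199 m/s².

1.8 m/s²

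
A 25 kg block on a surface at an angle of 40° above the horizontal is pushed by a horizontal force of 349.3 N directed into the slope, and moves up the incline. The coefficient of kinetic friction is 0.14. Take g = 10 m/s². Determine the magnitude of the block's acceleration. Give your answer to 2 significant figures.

The horizontal push has components F cos 40° = 349.3 × 0.7660 = 267.564 N up the incline and F sin 40° = 349.3 × 0.6428 = 224.530 N pressing into the surface.
The normal force is therefore N = mg cos 40° + F sin 40° = 191.500 + 224.530 = 416.030 N, and kinetic friction down the slope is μN = 0.14 × 416.030 = 58.244 N.
Along the incline: F cos 40° − mg sin 40° − μN = ma, so 267.564 − 160.700 − 58.244 = 25 a, giving a = 1.9448 m/s².

1.9 m/s²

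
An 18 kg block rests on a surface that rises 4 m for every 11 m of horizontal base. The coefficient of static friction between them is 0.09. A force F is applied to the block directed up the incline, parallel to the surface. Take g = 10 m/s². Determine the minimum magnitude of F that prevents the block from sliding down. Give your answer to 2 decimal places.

46.29 N

The normal force is N = mg cos 19.98° = 169.163 N. With F at its minimum the block is on the verge of sliding down, so static friction is at its maximum μ_s N = 0.09 × 169.163 = 15.225 N and acts up the slope.
Equilibrium along the incline: F + μ_s N = mg sin 19.98°, so F = 61.514 − 15.225 = 46.289 N.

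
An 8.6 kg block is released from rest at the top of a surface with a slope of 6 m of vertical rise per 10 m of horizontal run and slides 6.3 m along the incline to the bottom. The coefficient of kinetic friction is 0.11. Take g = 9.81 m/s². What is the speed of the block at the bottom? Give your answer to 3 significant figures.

The weight component along the incline is mg sin 30.96° = 43.406 N and the normal force is N = mg cos 30.96° = 72.343 N.
Friction up the slope is f = μN = 0.11 × 72.343 = 7.958 N, so the net downslope force is 43.406 − 7.958 = 35.448 N and a = 35.448 / 8.6 = 4.1219 m/s².
Starting from rest over a distance of 6.3 m, v² = 2aL = 2 × 4.1219 × 6.3 = 51.9359, so v = 7.2067 m/s.

7.21 m/s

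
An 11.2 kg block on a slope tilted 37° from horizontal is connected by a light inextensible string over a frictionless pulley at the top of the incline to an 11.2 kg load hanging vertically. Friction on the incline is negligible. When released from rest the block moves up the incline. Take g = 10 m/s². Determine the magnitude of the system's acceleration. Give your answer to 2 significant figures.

2.0 m/s²

For the block on the incline: the weight component along the slope is m₁g sin 37° = 11.2 × 10 × 0.6018 = 67.402 N and the normal force is N = m₁g cos 37° = 89.447 N.
Newton's second law for the block (up-slope positive): T − 67.402 = 11.2 a. For the hanging load (downward positive): 11.2 × 10 − T = 11.2 a.
Adding the two equations eliminates T: 44.598 = 22.4 a, so a = 1.9910 m/s².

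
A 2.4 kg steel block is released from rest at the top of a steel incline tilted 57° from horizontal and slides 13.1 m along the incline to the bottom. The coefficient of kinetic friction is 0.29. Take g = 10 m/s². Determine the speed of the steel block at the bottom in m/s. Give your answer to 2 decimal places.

The weight component along the incline is mg sin 57° = 20.128 N and the normal force is N = mg cos 57° = 13.071 N.
Friction up the slope is f = μN = 0.29 × 13.071 = 3.791 N, so the net downslope force is 20.128 − 3.791 = 16.337 N and a = 16.337 / 2.4 = 6.8071 m/s².
Starting from rest over a distance of 13.1 m, v² = 2aL = 2 × 6.8071 × 13.1 = 178.3460, so v = 13.3546 m/s.

13.35 m/s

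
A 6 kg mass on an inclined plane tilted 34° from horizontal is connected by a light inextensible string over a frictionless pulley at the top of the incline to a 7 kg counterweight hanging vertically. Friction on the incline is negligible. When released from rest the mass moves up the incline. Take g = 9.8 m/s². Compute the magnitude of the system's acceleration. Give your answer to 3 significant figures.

2.75 m/s²

For the mass on the incline: the weight component along the slope is m₁g sin 34° = 6 × 9.8 × 0.5592 = 32.881 N and the normal force is N = m₁g cos 34° = 48.747 N.
Newton's second law for the mass (up-slope positive): T − 32.881 = 6 a. For the hanging counterweight (downward positive): 7 × 9.8 − T = 7 a.
Adding the two equations eliminates T: 35.719 = 13 a, so a = 2.7476 m/s².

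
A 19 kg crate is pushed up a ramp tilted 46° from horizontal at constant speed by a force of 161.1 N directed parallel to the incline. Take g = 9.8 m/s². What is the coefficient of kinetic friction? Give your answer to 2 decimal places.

0.21

At constant speed ΣF = 0 along the incline. The applied 161.1 N acts up the slope; the weight component mg sin 46° = 133.941 N and kinetic friction μN both act down the slope.
So 161.1 = 133.941 + μ × 129.345, giving μ = (161.1 − 133.941) / 129.345 = 0.2100.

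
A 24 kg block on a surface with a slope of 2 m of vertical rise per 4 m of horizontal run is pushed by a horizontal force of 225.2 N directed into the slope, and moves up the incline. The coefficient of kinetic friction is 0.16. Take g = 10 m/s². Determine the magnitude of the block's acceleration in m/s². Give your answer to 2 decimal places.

The horizontal push has components F cos 26.57° = 225.2 × 0.8944 = 201.419 N up the incline and F sin 26.57° = 225.2 × 0.4472 = 100.709 N pressing into the surface.
The normal force is therefore N = mg cos 26.57° + F sin 26.57° = 214.656 + 100.709 = 315.365 N, and kinetic friction down the slope is μN = 0.16 × 315.365 = 50.458 N.
Along the incline: F cos 26.57° − mg sin 26.57° − μN = ma, so 201.419 − 107.328 − 50.458 = 24 a, giving a = 1.8180 m/s².

1.82 m/s²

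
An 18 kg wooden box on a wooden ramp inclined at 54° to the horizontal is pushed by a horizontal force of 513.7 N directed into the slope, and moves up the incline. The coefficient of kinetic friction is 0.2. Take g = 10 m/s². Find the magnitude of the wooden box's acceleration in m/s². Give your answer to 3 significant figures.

2.89 m/s²

The horizontal push has components F cos 54° = 513.7 × 0.5878 = 301.953 N up the incline and F sin 54° = 513.7 × 0.8090 = 415.583 N pressing into the surface.
The normal force is therefore N = mg cos 54° + F sin 54° = 105.804 + 415.583 = 521.387 N, and kinetic friction down the slope is μN = 0.2 × 521.387 = 104.277 N.
Along the incline: F cos 54° − mg sin 54° − μN = ma, so 301.953 − 145.620 − 104.277 = 18 a, giving a = 2.8920 m/s².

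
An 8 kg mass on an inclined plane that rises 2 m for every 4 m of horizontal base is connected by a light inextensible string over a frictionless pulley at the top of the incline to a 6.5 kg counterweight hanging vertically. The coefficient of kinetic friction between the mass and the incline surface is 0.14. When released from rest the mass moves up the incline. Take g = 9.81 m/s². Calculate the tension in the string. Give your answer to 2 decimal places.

55.32 N

For the mass on the incline: the weight component along the slope is m₁g sin 26.57° = 8 × 9.81 × 0.4472 = 35.096 N and the normal force is N = m₁g cos 26.57° = 70.195 N.
Kinetic friction opposes the mass's motion up the incline: f = μN = 0.14 × 70.195 = 9.827 N acting down the slope.
Newton's second law for the mass (up-slope positive): T − 35.096 − 9.827 = 8 a. For the hanging counterweight (downward positive): 6.5 × 9.81 − T = 6.5 a.
Adding the two equations eliminates T: 18.842 = 14.5 a, so a = 1.2994 m/s².
Then from the hanging counterweight's equation, T = 6.5 × (9.81 − 1.2994) = 55.319 N.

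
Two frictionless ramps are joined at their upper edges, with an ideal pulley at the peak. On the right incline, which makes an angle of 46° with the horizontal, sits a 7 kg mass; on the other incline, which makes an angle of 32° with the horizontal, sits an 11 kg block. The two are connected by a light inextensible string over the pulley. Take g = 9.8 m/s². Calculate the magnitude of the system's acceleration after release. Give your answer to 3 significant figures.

Resolve each weight along its own incline: the 7 kg mass has component 7 × 9.8 × sin 46° = 49.347 N down its slope, and the 11 kg mass has 11 × 9.8 × sin 32° = 57.125 N down its slope.
The 11 kg side's 57.125 N exceeds the other side's 49.347 N, so that mass slides down and the 7 kg mass slides up. Taking that direction as positive, Newton's second law for the whole system gives 57.125 − 49.347 = (7 + 11) a, so a = 7.778 / 18 = 0.4321 m/s².

0.432 m/s²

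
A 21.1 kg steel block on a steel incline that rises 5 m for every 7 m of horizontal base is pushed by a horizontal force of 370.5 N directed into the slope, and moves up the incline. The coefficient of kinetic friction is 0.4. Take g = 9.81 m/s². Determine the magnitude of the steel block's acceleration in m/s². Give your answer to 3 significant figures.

1.31 m/s²

The horizontal push has components F cos 35.54° = 370.5 × 0.8137 = 301.476 N up the incline and F sin 35.54° = 370.5 × 0.5812 = 215.335 N pressing into the surface.
The normal force is therefore N = mg cos 35.54° + F sin 35.54° = 168.429 + 215.335 = 383.764 N, and kinetic friction down the slope is μN = 0.4 × 383.764 = 153.506 N.
Along the incline: F cos 35.54° − mg sin 35.54° − μN = ma, so 301.476 − 120.303 − 153.506 = 21.1 a, giving a = 1.3112 m/s².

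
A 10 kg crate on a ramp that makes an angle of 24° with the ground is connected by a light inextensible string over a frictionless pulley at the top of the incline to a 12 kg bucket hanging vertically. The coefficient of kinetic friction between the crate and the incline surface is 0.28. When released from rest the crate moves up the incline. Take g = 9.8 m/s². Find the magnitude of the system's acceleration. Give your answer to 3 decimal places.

2.394 m/s²

For the crate on the incline: the weight component along the slope is m₁g sin 24° = 10 × 9.8 × 0.4067 = 39.857 N and the normal force is N = m₁g cos 24° = 89.527 N.
Kinetic friction opposes the crate's motion up the incline: f = μN = 0.28 × 89.527 = 25.068 N acting down the slope.
Newton's second law for the crate (up-slope positive): T − 39.857 − 25.068 = 10 a. For the hanging bucket (downward positive): 12 × 9.8 − T = 12 a.
Adding the two equations eliminates T: 52.675 = 22 a, so a = 2.3943 m/s².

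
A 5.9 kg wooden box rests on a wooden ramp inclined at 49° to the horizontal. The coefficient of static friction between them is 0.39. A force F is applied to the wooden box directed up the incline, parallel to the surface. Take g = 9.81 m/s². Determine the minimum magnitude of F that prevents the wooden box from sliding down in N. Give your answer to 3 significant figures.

28.9 N

The normal force is N = mg cos 49° = 37.972 N. With F at its minimum the wooden box is on the verge of sliding down, so static friction is at its maximum μ_s N = 0.39 × 37.972 = 14.809 N and acts up the slope.
Equilibrium along the incline: F + μ_s N = mg sin 49°, so F = 43.682 − 14.809 = 28.873 N.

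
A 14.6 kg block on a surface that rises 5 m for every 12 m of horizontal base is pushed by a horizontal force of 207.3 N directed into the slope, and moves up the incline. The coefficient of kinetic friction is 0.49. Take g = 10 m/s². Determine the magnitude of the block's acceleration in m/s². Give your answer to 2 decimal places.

The horizontal push has components F cos 22.62° = 207.3 × 0.9231 = 191.359 N up the incline and F sin 22.62° = 207.3 × 0.3846 = 79.728 N pressing into the surface.
The normal force is therefore N = mg cos 22.62° + F sin 22.62° = 134.773 + 79.728 = 214.501 N, and kinetic friction down the slope is μN = 0.49 × 214.501 = 105.105 N.
Along the incline: F cos 22.62° − mg sin 22.62° − μN = ma, so 191.359 − 56.152 − 105.105 = 14.6 a, giving a = 2.0618 m/s².

2.06 m/s²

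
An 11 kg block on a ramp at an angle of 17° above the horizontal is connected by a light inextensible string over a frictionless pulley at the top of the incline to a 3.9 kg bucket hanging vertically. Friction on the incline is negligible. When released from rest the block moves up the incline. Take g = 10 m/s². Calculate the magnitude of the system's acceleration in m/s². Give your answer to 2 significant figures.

0.46 m/s²

For the block on the incline: the weight component along the slope is m₁g sin 17° = 11 × 10 × 0.2924 = 32.164 N and the normal force is N = m₁g cos 17° = 105.194 N.
Newton's second law for the block (up-slope positive): T − 32.164 = 11 a. For the hanging bucket (downward positive): 3.9 × 10 − T = 3.9 a.
Adding the two equations eliminates T: 6.836 = 14.9 a, so a = 0.4588 m/s².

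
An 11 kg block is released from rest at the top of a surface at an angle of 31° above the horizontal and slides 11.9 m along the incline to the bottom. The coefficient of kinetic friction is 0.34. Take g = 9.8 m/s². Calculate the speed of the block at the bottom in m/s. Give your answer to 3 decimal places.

The weight component along the incline is mg sin 31° = 55.521 N and the normal force is N = mg cos 31° = 92.403 N.
Friction up the slope is f = μN = 0.34 × 92.403 = 31.417 N, so the net downslope force is 55.521 − 31.417 = 24.104 N and a = 24.104 / 11 = 2.1913 m/s².
Starting from rest over a distance of 11.9 m, v² = 2aL = 2 × 2.1913 × 11.9 = 52.1529, so v = 7.2217 m/s.

7.222 m/s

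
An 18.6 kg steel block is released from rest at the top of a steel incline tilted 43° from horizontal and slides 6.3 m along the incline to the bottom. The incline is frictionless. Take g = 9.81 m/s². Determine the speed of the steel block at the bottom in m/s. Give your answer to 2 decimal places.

The weight component along the incline is mg sin 43° = 124.442 N and the normal force is N = mg cos 43° = 133.447 N.
With no friction, a = g sin 43° = 6.6904 m/s².
Starting from rest over a distance of 6.3 m, v² = 2aL = 2 × 6.6904 × 6.3 = 84.2990, so v = 9.1814 m/s.

9.18 m/s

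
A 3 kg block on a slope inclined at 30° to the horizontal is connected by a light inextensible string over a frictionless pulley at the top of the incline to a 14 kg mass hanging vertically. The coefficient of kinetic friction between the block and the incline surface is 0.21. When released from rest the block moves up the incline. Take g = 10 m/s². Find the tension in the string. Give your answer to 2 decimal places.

For the block on the incline: the weight component along the slope is m₁g sin 30° = 3 × 10 × 0.5000 = 15.000 N and the normal force is N = m₁g cos 30° = 25.981 N.
Kinetic friction opposes the block's motion up the incline: f = μN = 0.21 × 25.981 = 5.456 N acting down the slope.
Newton's second law for the block (up-slope positive): T − 15.000 − 5.456 = 3 a. For the hanging mass (downward positive): 14 × 10 − T = 14 a.
Adding the two equations eliminates T: 119.544 = 17 a, so a = 7.0320 m/s².
Then from the hanging mass's equation, T = 14 × (10 − 7.0320) = 41.552 N.

41.55 N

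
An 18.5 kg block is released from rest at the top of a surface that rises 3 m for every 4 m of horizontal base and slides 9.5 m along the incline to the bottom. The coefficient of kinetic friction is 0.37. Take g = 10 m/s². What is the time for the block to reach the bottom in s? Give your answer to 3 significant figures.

2.50 s

The weight component along the incline is mg sin 36.87° = 111.000 N and the normal force is N = mg cos 36.87° = 148.000 N.
Friction up the slope is f = μN = 0.37 × 148.000 = 54.760 N, so the net downslope force is 111.000 − 54.760 = 56.240 N and a = 56.240 / 18.5 = 3.0400 m/s².
Starting from rest, L = ½at², so t = √(2L/a) = √(2 × 9.5 / 3.0400) = 2.5000 s.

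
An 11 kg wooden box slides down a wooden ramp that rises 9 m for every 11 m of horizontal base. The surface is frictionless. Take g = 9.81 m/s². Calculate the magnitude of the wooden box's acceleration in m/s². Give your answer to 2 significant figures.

Resolving the weight along the incline: the component pulling the wooden box down the slope is mg sin 39.29° = 11 × 9.81 × 0.6332 = 68.329 N, and the normal force is N = mg cos 39.29° = 11 × 9.81 × 0.7740 = 83.522 N.
With no friction the net force along the incline is 68.329 N, so a = g sin 39.29° = 68.329 / 11 = 6.2117 m/s².

6.2 m/s²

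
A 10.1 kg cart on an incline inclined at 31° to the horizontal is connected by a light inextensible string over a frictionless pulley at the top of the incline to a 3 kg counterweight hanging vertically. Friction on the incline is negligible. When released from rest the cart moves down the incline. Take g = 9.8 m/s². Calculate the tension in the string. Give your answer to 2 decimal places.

34.34 N

For the cart on the incline: the weight component along the slope is m₁g sin 31° = 10.1 × 9.8 × 0.5150 = 50.975 N and the normal force is N = m₁g cos 31° = 84.842 N.
Newton's second law for the cart (down-slope positive): 50.975 − T = 10.1 a. For the hanging counterweight (upward positive): T − 3 × 9.8 = 3 a.
Adding the two equations eliminates T: 21.575 = 13.1 a, so a = 1.6469 m/s².
Then from the hanging counterweight's equation, T = 3 × (9.8 + 1.6469) = 34.341 N.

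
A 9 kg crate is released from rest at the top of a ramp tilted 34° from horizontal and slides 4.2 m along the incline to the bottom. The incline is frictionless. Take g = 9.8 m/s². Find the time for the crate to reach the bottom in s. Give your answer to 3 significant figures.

The weight component along the incline is mg sin 34° = 49.321 N and the normal force is N = mg cos 34° = 73.121 N.
With no friction, a = g sin 34° = 5.4801 m/s².
Starting from rest, L = ½at², so t = √(2L/a) = √(2 × 4.2 / 5.4801) = 1.2381 s.

1.24 s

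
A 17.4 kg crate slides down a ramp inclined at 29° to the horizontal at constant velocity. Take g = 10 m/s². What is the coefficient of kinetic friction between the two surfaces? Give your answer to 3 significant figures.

At constant velocity the net force along the incline is zero: mg sin 29° = μ mg cos 29°.
So μ = tan 29° = 0.4848 / 0.8746 = 0.5543.

0.554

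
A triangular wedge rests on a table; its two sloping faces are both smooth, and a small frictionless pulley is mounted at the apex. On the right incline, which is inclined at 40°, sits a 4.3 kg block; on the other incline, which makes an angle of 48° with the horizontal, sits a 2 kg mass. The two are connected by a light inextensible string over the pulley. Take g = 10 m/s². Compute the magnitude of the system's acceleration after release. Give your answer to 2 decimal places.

Resolve each weight along its own incline: the 4.3 kg mass has component 4.3 × 10 × sin 40° = 27.640 N down its slope, and the 2 kg mass has 2 × 10 × sin 48° = 14.863 N down its slope.
The 4.3 kg side's 27.640 N exceeds the other side's 14.863 N, so that mass slides down and the 2 kg mass slides up. Taking that direction as positive, Newton's second law for the whole system gives 27.640 − 14.863 = (4.3 + 2) a, so a = 12.777 / 6.3 = 2.0281 m/s².

2.03 m/s²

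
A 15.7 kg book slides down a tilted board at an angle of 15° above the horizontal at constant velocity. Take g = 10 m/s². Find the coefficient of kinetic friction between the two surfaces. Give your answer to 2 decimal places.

At constant velocity the net force along the incline is zero: mg sin 15° = μ mg cos 15°.
So μ = tan 15° = 0.2588 / 0.9659 = 0.2679.

0.27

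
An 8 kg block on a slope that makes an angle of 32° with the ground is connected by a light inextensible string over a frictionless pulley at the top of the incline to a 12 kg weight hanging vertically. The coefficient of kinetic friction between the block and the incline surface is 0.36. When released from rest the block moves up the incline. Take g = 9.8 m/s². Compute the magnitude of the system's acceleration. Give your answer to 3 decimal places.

2.606 m/s²

For the block on the incline: the weight component along the slope is m₁g sin 32° = 8 × 9.8 × 0.5299 = 41.544 N and the normal force is N = m₁g cos 32° = 66.487 N.
Kinetic friction opposes the block's motion up the incline: f = μN = 0.36 × 66.487 = 23.935 N acting down the slope.
Newton's second law for the block (up-slope positive): T − 41.544 − 23.935 = 8 a. For the hanging weight (downward positive): 12 × 9.8 − T = 12 a.
Adding the two equations eliminates T: 52.121 = 20 a, so a = 2.6061 m/s².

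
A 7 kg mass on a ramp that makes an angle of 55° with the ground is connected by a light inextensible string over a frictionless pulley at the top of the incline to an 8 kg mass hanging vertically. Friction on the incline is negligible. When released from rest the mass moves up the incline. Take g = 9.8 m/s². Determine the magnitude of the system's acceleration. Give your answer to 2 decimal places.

For the mass on the incline: the weight component along the slope is m₁g sin 55° = 7 × 9.8 × 0.8192 = 56.197 N and the normal force is N = m₁g cos 55° = 39.347 N.
Newton's second law for the mass (up-slope positive): T − 56.197 = 7 a. For the hanging mass (downward positive): 8 × 9.8 − T = 8 a.
Adding the two equations eliminates T: 22.203 = 15 a, so a = 1.4802 m/s².

1.48 m/s²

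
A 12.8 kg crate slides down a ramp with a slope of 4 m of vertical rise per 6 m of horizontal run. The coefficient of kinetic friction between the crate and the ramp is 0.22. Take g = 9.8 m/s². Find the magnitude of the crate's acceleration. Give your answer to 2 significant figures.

3.6 m/s²

Resolving the weight along the incline: the component pulling the crate down the slope is mg sin 33.69° = 12.8 × 9.8 × 0.5547 = 69.582 N, and the normal force is N = mg cos 33.69° = 12.8 × 9.8 × 0.8321 = 104.379 N.
Kinetic friction acts up the slope with magnitude f = μN = 0.22 × 104.379 = 22.963 N.
Net force along the incline is 69.582 − 22.963 = 46.619 N, so a = 46.619 / 12.8 = 3.6421 m/s².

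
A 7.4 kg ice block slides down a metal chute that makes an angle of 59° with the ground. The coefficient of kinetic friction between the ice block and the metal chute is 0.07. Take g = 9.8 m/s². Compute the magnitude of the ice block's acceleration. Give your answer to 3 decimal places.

Resolving the weight along the incline: the component pulling the ice block down the slope is mg sin 59° = 7.4 × 9.8 × 0.8572 = 62.164 N, and the normal force is N = mg cos 59° = 7.4 × 9.8 × 0.5150 = 37.348 N.
Kinetic friction acts up the slope with magnitude f = μN = 0.07 × 37.348 = 2.614 N.
Net force along the incline is 62.164 − 2.614 = 59.550 N, so a = 59.550 / 7.4 = 8.0473 m/s².

8.047 m/s²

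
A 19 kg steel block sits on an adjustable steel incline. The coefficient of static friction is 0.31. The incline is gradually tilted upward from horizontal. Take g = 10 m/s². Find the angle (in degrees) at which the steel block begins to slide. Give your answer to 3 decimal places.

At the threshold of sliding, static friction is at its maximum μ_s N and exactly balances the weight component along the incline: mg sin θ = μ_s mg cos θ.
Hence tan θ = μ_s = 0.31, so θ = arctan(0.31) = 17.2234°.

17.223°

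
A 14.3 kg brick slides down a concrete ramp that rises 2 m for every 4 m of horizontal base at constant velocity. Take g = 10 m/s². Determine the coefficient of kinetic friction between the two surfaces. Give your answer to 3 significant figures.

0.500

At constant velocity the net force along the incline is zero: mg sin 26.57° = μ mg cos 26.57°.
So μ = tan 26.57° = 0.4472 / 0.8944 = 0.5000.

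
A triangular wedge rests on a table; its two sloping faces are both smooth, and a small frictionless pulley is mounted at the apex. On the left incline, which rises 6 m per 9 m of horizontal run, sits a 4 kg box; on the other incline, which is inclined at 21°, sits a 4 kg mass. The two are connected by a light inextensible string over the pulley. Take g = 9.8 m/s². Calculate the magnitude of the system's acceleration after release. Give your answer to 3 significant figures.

Resolve each weight along its own incline: the 4 kg mass has component 4 × 9.8 × sin 33.69° = 21.744 N down its slope, and the 4 kg mass has 4 × 9.8 × sin 21° = 14.048 N down its slope.
The 4 kg side's 21.744 N exceeds the other side's 14.048 N, so that mass slides down and the 4 kg mass slides up. Taking that direction as positive, Newton's second law for the whole system gives 21.744 − 14.048 = (4 + 4) a, so a = 7.696 / 8 = 0.9620 m/s².

0.962 m/s²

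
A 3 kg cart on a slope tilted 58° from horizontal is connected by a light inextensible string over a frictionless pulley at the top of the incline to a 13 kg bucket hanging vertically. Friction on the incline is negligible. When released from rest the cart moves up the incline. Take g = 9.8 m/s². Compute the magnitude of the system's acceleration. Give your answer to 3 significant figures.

6.40 m/s²

For the cart on the incline: the weight component along the slope is m₁g sin 58° = 3 × 9.8 × 0.8480 = 24.931 N and the normal force is N = m₁g cos 58° = 15.580 N.
Newton's second law for the cart (up-slope positive): T − 24.931 = 3 a. For the hanging bucket (downward positive): 13 × 9.8 − T = 13 a.
Adding the two equations eliminates T: 102.469 = 16 a, so a = 6.4043 m/s².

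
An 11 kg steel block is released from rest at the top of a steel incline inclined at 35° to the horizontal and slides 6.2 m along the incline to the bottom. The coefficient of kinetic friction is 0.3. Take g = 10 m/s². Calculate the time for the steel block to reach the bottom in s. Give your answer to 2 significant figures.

1.9 s

The weight component along the incline is mg sin 35° = 63.093 N and the normal force is N = mg cos 35° = 90.107 N.
Friction up the slope is f = μN = 0.3 × 90.107 = 27.032 N, so the net downslope force is 63.093 − 27.032 = 36.061 N and a = 36.061 / 11 = 3.2783 m/s².
Starting from rest, L = ½at², so t = √(2L/a) = √(2 × 6.2 / 3.2783) = 1.9449 s.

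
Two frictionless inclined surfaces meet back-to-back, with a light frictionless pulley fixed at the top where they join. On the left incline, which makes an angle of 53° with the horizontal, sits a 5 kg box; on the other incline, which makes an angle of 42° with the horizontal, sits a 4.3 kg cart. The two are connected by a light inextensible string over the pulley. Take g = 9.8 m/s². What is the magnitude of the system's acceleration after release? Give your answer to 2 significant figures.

1.2 m/s²

Resolve each weight along its own incline: the 5 kg mass has component 5 × 9.8 × sin 53° = 39.133 N down its slope, and the 4.3 kg mass has 4.3 × 9.8 × sin 42° = 28.197 N down its slope.
The 5 kg side's 39.133 N exceeds the other side's 28.197 N, so that mass slides down and the 4.3 kg mass slides up. Taking that direction as positive, Newton's second law for the whole system gives 39.133 − 28.197 = (5 + 4.3) a, so a = 10.936 / 9.3 = 1.1759 m/s².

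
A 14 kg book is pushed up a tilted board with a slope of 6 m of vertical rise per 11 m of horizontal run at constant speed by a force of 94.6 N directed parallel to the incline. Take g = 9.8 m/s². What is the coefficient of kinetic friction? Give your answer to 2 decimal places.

At constant speed ΣF = 0 along the incline. The applied 94.6 N acts up the slope; the weight component mg sin 28.61° = 65.699 N and kinetic friction μN both act down the slope.
So 94.6 = 65.699 + μ × 120.447, giving μ = (94.6 − 65.699) / 120.447 = 0.2399.

0.24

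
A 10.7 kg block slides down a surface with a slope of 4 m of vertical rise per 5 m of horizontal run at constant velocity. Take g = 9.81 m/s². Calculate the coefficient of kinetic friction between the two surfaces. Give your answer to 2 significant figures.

At constant velocity the net force along the incline is zero: mg sin 38.66° = μ mg cos 38.66°.
So μ = tan 38.66° = 0.6247 / 0.7809 = 0.8000.

0.80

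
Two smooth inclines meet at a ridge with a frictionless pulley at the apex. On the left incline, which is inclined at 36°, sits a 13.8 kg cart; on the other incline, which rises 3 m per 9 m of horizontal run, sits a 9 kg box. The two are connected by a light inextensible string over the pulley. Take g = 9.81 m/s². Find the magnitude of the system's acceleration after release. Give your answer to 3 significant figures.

2.27 m/s²

Resolve each weight along its own incline: the 13.8 kg mass has component 13.8 × 9.81 × sin 36° = 79.573 N down its slope, and the 9 kg mass has 9 × 9.81 × sin 18.43° = 27.920 N down its slope.
The 13.8 kg side's 79.573 N exceeds the other side's 27.920 N, so that mass slides down and the 9 kg mass slides up. Taking that direction as positive, Newton's second law for the whole system gives 79.573 − 27.920 = (13.8 + 9) a, so a = 51.653 / 22.8 = 2.2655 m/s².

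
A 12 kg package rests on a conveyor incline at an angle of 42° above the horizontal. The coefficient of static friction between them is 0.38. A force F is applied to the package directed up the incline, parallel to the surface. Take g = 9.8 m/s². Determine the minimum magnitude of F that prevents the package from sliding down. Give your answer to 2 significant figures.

45 N

The normal force is N = mg cos 42° = 87.394 N. With F at its minimum the package is on the verge of sliding down, so static friction is at its maximum μ_s N = 0.38 × 87.394 = 33.210 N and acts up the slope.
Equilibrium along the incline: F + μ_s N = mg sin 42°, so F = 78.690 − 33.210 = 45.480 N.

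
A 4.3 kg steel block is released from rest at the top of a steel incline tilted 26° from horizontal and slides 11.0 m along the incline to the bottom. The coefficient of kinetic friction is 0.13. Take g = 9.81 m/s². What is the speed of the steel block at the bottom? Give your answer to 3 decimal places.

The weight component along the incline is mg sin 26° = 18.492 N and the normal force is N = mg cos 26° = 37.914 N.
Friction up the slope is f = μN = 0.13 × 37.914 = 4.929 N, so the net downslope force is 18.492 − 4.929 = 13.563 N and a = 13.563 / 4.3 = 3.1542 m/s².
Starting from rest over a distance of 11.0 m, v² = 2aL = 2 × 3.1542 × 11.0 = 69.3924, so v = 8.3302 m/s.

8.330 m/s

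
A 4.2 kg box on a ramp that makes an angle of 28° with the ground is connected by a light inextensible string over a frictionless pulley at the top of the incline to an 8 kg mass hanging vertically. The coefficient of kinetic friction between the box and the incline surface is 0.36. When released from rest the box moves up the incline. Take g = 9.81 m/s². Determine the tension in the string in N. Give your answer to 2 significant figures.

48 N

For the box on the incline: the weight component along the slope is m₁g sin 28° = 4.2 × 9.81 × 0.4695 = 19.344 N and the normal force is N = m₁g cos 28° = 36.379 N.
Kinetic friction opposes the box's motion up the incline: f = μN = 0.36 × 36.379 = 13.096 N acting down the slope.
Newton's second law for the box (up-slope positive): T − 19.344 − 13.096 = 4.2 a. For the hanging mass (downward positive): 8 × 9.81 − T = 8 a.
Adding the two equations eliminates T: 46.040 = 12.2 a, so a = 3.7738 m/s².
Then from the hanging mass's equation, T = 8 × (9.81 − 3.7738) = 48.290 N.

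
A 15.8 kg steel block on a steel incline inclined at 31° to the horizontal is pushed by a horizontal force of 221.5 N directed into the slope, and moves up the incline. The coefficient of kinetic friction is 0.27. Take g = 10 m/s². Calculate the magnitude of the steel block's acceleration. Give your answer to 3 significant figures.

The horizontal push has components F cos 31° = 221.5 × 0.8572 = 189.870 N up the incline and F sin 31° = 221.5 × 0.5150 = 114.073 N pressing into the surface.
The normal force is therefore N = mg cos 31° + F sin 31° = 135.438 + 114.073 = 249.511 N, and kinetic friction down the slope is μN = 0.27 × 249.511 = 67.368 N.
Along the incline: F cos 31° − mg sin 31° − μN = ma, so 189.870 − 81.370 − 67.368 = 15.8 a, giving a = 2.6033 m/s².

2.60 m/s²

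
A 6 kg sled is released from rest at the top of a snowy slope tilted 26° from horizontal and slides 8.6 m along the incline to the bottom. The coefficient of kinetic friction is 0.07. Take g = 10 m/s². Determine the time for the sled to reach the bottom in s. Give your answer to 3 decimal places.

The weight component along the incline is mg sin 26° = 26.302 N and the normal force is N = mg cos 26° = 53.928 N.
Friction up the slope is f = μN = 0.07 × 53.928 = 3.775 N, so the net downslope force is 26.302 − 3.775 = 22.527 N and a = 22.527 / 6 = 3.7545 m/s².
Starting from rest, L = ½at², so t = √(2L/a) = √(2 × 8.6 / 3.7545) = 2.1404 s.

2.140 s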